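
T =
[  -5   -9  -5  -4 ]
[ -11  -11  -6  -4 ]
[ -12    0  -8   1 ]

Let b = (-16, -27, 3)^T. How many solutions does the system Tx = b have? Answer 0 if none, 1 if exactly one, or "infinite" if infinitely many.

infinite

Row reduce the augmented matrix [T | b].
R2 ← R2 − (11/5)·R1: [0, 44/5, 5, 24/5, 41/5]
R3 ← R3 − (12/5)·R1: [0, 108/5, 4, 53/5, 207/5]
R3 ← R3 − (27/11)·R2: [0, 0, -91/11, -13/11, 234/11]
The echelon form has 3 nonzero rows, and every pivot lies in the first 4 columns, so rank(T) = rank([T|b]) = 3.
The system is consistent.
rank = 3 < 4 unknowns, so there are infinitely many solutions.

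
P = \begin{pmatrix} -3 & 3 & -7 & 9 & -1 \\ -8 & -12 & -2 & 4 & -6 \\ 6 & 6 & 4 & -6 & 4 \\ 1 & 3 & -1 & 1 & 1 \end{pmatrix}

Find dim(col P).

2

Row reduce to echelon form.
R2 ← R2 − (8/3)·R1: [0, -20, 50/3, -20, -10/3]
R3 ← R3 + (2)·R1: [0, 12, -10, 12, 2]
R4 ← R4 + (1/3)·R1: [0, 4, -10/3, 4, 2/3]
R3 ← R3 + (3/5)·R2: [0, 0, 0, 0, 0]
R4 ← R4 + (1/5)·R2: [0, 0, 0, 0, 0]
Echelon form has 2 nonzero rows, so rank(P) = 2.
The column space has dimension equal to the rank: 2.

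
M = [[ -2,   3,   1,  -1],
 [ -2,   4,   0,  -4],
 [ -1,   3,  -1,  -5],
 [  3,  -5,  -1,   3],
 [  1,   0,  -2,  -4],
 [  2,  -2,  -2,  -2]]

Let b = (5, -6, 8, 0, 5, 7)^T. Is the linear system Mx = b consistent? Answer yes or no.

no

Row reduce the augmented matrix [M | b].
R2 ← R2 − R1: [0, 1, -1, -3, -11]
R3 ← R3 − (1/2)·R1: [0, 3/2, -3/2, -9/2, 11/2]
R4 ← R4 + (3/2)·R1: [0, -1/2, 1/2, 3/2, 15/2]
R5 ← R5 + (1/2)·R1: [0, 3/2, -3/2, -9/2, 15/2]
R6 ← R6 + R1: [0, 1, -1, -3, 12]
R3 ← R3 − (3/2)·R2: [0, 0, 0, 0, 22]
R4 ← R4 + (1/2)·R2: [0, 0, 0, 0, 2]
R5 ← R5 − (3/2)·R2: [0, 0, 0, 0, 24]
R6 ← R6 − R2: [0, 0, 0, 0, 23]
R4 ← R4 − (1/11)·R3: [0, 0, 0, 0, 0]
R5 ← R5 − (12/11)·R3: [0, 0, 0, 0, 0]
R6 ← R6 − (23/22)·R3: [0, 0, 0, 0, 0]
The echelon form has 3 nonzero rows; the last pivot sits in the augmented column, so rank(M) = 2 but rank([M|b]) = 3.
Since the ranks differ, the system is inconsistent.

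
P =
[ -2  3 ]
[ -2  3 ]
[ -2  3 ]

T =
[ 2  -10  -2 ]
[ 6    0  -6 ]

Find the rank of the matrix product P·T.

1

First compute PT:
[[ 14,  20, -14],
 [ 14,  20, -14],
 [ 14,  20, -14]]
Now row reduce the product.
R2 ← R2 − R1: [0, 0, 0]
R3 ← R3 − R1: [0, 0, 0]
1 nonzero row, so rank(PT) = 1.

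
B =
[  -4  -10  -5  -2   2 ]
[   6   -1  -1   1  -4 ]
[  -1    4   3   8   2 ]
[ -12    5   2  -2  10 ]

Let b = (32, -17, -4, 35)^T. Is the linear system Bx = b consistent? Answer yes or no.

Row reduce the augmented matrix [B | b].
R2 ← R2 + (3/2)·R1: [0, -16, -17/2, -2, -1, 31]
R3 ← R3 − (1/4)·R1: [0, 13/2, 17/4, 17/2, 3/2, -12]
R4 ← R4 − (3)·R1: [0, 35, 17, 4, 4, -61]
R3 ← R3 + (13/32)·R2: [0, 0, 51/64, 123/16, 35/32, 19/32]
R4 ← R4 + (35/16)·R2: [0, 0, -51/32, -3/8, 29/16, 109/16]
R4 ← R4 + (2)·R3: [0, 0, 0, 15, 4, 8]
The echelon form has 4 nonzero rows, and every pivot lies in the first 5 columns, so rank(B) = rank([B|b]) = 4.
The system is consistent.

yes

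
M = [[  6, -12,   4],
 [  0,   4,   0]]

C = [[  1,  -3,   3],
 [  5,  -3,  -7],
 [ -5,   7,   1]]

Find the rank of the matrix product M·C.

First compute MC:
[[-74,  46, 106],
 [ 20, -12, -28]]
Now row reduce the product.
R2 ← R2 + (10/37)·R1: [0, 16/37, 24/37]
2 nonzero rows, so rank(MC) = 2.

2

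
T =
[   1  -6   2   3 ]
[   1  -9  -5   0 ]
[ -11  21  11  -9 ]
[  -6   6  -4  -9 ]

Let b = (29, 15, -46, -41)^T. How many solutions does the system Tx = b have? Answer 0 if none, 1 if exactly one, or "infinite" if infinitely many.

Row reduce the augmented matrix [T | b].
R2 ← R2 − R1: [0, -3, -7, -3, -14]
R3 ← R3 + (11)·R1: [0, -45, 33, 24, 273]
R4 ← R4 + (6)·R1: [0, -30, 8, 9, 133]
R3 ← R3 − (15)·R2: [0, 0, 138, 69, 483]
R4 ← R4 − (10)·R2: [0, 0, 78, 39, 273]
R4 ← R4 − (13/23)·R3: [0, 0, 0, 0, 0]
The echelon form has 3 nonzero rows, and every pivot lies in the first 4 columns, so rank(T) = rank([T|b]) = 3.
The system is consistent.
rank = 3 < 4 unknowns, so there are infinitely many solutions.

infinite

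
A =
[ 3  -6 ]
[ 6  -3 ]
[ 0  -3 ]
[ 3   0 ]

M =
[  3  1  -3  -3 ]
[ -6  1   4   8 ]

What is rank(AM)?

2

First compute AM:
[[ 45,  -3, -33, -57],
 [ 36,   3, -30, -42],
 [ 18,  -3, -12, -24],
 [  9,   3,  -9,  -9]]
Now row reduce the product.
R2 ← R2 − (4/5)·R1: [0, 27/5, -18/5, 18/5]
R3 ← R3 − (2/5)·R1: [0, -9/5, 6/5, -6/5]
R4 ← R4 − (1/5)·R1: [0, 18/5, -12/5, 12/5]
R3 ← R3 + (1/3)·R2: [0, 0, 0, 0]
R4 ← R4 − (2/3)·R2: [0, 0, 0, 0]
2 nonzero rows, so rank(AM) = 2.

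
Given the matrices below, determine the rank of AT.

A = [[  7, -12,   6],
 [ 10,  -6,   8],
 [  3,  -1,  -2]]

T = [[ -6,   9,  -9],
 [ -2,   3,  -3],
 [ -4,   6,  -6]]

First compute AT:
[[-42,  63, -63],
 [-80, 120, -120],
 [ -8,  12, -12]]
Now row reduce the product.
R2 ← R2 − (40/21)·R1: [0, 0, 0]
R3 ← R3 − (4/21)·R1: [0, 0, 0]
1 nonzero row, so rank(AT) = 1.

1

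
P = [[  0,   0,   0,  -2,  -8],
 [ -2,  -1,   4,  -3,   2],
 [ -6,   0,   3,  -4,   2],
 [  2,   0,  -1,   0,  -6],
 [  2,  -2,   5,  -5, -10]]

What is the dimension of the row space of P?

3

Row reduce to echelon form.
Swap R1 ↔ R2
R3 ← R3 − (3)·R1: [0, 3, -9, 5, -4]
R4 ← R4 + R1: [0, -1, 3, -3, -4]
R5 ← R5 + R1: [0, -3, 9, -8, -8]
Swap R2 ↔ R3
R4 ← R4 + (1/3)·R2: [0, 0, 0, -4/3, -16/3]
R5 ← R5 + R2: [0, 0, 0, -3, -12]
R4 ← R4 − (2/3)·R3: [0, 0, 0, 0, 0]
R5 ← R5 − (3/2)·R3: [0, 0, 0, 0, 0]
Echelon form has 3 nonzero rows, so rank(P) = 3.
The row space has dimension equal to the rank: 3.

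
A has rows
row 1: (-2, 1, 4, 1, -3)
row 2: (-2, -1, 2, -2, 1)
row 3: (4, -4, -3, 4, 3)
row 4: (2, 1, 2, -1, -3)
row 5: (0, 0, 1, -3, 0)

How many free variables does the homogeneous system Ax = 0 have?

Row reduce to echelon form.
R2 ← R2 − R1: [0, -2, -2, -3, 4]
R3 ← R3 + (2)·R1: [0, -2, 5, 6, -3]
R4 ← R4 + R1: [0, 2, 6, 0, -6]
R3 ← R3 − R2: [0, 0, 7, 9, -7]
R4 ← R4 + R2: [0, 0, 4, -3, -2]
R4 ← R4 − (4/7)·R3: [0, 0, 0, -57/7, 2]
R5 ← R5 − (1/7)·R3: [0, 0, 0, -30/7, 1]
R5 ← R5 − (10/19)·R4: [0, 0, 0, 0, -1/19]
5 nonzero rows, so rank(A) = 5.
A has 5 columns; by rank–nullity, nullity = 5 − 5 = 0.

0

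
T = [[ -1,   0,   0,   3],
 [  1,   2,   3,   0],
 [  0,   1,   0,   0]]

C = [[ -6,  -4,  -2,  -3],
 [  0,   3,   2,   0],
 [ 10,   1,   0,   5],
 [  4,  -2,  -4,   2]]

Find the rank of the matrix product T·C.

First compute TC:
[[ 18,  -2, -10,   9],
 [ 24,   5,   2,  12],
 [  0,   3,   2,   0]]
Now row reduce the product.
R2 ← R2 − (4/3)·R1: [0, 23/3, 46/3, 0]
R3 ← R3 − (9/23)·R2: [0, 0, -4, 0]
3 nonzero rows, so rank(TC) = 3.

3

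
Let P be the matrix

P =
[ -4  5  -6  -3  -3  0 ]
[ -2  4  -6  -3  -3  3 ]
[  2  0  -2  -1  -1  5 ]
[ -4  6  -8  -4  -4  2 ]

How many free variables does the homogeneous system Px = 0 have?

4

Row reduce to echelon form.
R2 ← R2 − (1/2)·R1: [0, 3/2, -3, -3/2, -3/2, 3]
R3 ← R3 + (1/2)·R1: [0, 5/2, -5, -5/2, -5/2, 5]
R4 ← R4 − R1: [0, 1, -2, -1, -1, 2]
R3 ← R3 − (5/3)·R2: [0, 0, 0, 0, 0, 0]
R4 ← R4 − (2/3)·R2: [0, 0, 0, 0, 0, 0]
2 nonzero rows, so rank(P) = 2.
P has 6 columns; by rank–nullity, nullity = 6 − 2 = 4.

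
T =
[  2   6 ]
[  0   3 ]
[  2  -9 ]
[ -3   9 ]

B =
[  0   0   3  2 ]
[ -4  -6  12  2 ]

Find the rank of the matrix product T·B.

2

First compute TB:
[[-24, -36,  78,  16],
 [-12, -18,  36,   6],
 [ 36,  54, -102, -14],
 [-36, -54,  99,  12]]
Now row reduce the product.
R2 ← R2 − (1/2)·R1: [0, 0, -3, -2]
R3 ← R3 + (3/2)·R1: [0, 0, 15, 10]
R4 ← R4 − (3/2)·R1: [0, 0, -18, -12]
R3 ← R3 + (5)·R2: [0, 0, 0, 0]
R4 ← R4 − (6)·R2: [0, 0, 0, 0]
2 nonzero rows, so rank(TB) = 2.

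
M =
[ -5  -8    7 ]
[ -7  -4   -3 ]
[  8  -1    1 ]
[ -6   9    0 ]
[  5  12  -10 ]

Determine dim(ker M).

0

Row reduce to echelon form.
R2 ← R2 − (7/5)·R1: [0, 36/5, -64/5]
R3 ← R3 + (8/5)·R1: [0, -69/5, 61/5]
R4 ← R4 − (6/5)·R1: [0, 93/5, -42/5]
R5 ← R5 + R1: [0, 4, -3]
R3 ← R3 + (23/12)·R2: [0, 0, -37/3]
R4 ← R4 − (31/12)·R2: [0, 0, 74/3]
R5 ← R5 − (5/9)·R2: [0, 0, 37/9]
R4 ← R4 + (2)·R3: [0, 0, 0]
R5 ← R5 + (1/3)·R3: [0, 0, 0]
3 nonzero rows, so rank(M) = 3.
M has 3 columns; by rank–nullity, nullity = 3 − 3 = 0.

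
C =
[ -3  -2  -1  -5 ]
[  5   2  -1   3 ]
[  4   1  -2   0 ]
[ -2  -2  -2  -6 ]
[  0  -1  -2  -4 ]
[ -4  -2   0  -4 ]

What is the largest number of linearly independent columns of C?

Row reduce to echelon form.
R2 ← R2 + (5/3)·R1: [0, -4/3, -8/3, -16/3]
R3 ← R3 + (4/3)·R1: [0, -5/3, -10/3, -20/3]
R4 ← R4 − (2/3)·R1: [0, -2/3, -4/3, -8/3]
R6 ← R6 − (4/3)·R1: [0, 2/3, 4/3, 8/3]
R3 ← R3 − (5/4)·R2: [0, 0, 0, 0]
R4 ← R4 − (1/2)·R2: [0, 0, 0, 0]
R5 ← R5 − (3/4)·R2: [0, 0, 0, 0]
R6 ← R6 + (1/2)·R2: [0, 0, 0, 0]
Echelon form has 2 nonzero rows, so rank(C) = 2.
The rank gives the maximum number of linearly independent columns: 2.

2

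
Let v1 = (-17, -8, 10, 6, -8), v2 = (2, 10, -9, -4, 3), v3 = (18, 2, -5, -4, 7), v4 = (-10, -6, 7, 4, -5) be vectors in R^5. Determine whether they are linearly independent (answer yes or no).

Form the matrix with these vectors as rows and row reduce.
R2 ← R2 + (2/17)·R1: [0, 154/17, -133/17, -56/17, 35/17]
R3 ← R3 + (18/17)·R1: [0, -110/17, 95/17, 40/17, -25/17]
R4 ← R4 − (10/17)·R1: [0, -22/17, 19/17, 8/17, -5/17]
R3 ← R3 + (5/7)·R2: [0, 0, 0, 0, 0]
R4 ← R4 + (1/7)·R2: [0, 0, 0, 0, 0]
2 nonzero rows, so the 4 vectors span a space of dimension 2.
Since 2 < 4, the vectors are linearly dependent.

no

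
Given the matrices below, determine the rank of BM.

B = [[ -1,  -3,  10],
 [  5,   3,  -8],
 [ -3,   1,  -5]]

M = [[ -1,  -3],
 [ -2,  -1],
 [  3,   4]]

First compute BM:
[[ 37,  46],
 [-35, -50],
 [-14, -12]]
Now row reduce the product.
R2 ← R2 + (35/37)·R1: [0, -240/37]
R3 ← R3 + (14/37)·R1: [0, 200/37]
R3 ← R3 + (5/6)·R2: [0, 0]
2 nonzero rows, so rank(BM) = 2.

2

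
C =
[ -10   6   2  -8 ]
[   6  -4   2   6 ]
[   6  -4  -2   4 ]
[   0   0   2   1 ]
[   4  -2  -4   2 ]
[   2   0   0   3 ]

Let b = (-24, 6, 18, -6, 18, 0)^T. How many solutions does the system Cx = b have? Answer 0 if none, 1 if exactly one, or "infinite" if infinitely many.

infinite

Row reduce the augmented matrix [C | b].
R2 ← R2 + (3/5)·R1: [0, -2/5, 16/5, 6/5, -42/5]
R3 ← R3 + (3/5)·R1: [0, -2/5, -4/5, -4/5, 18/5]
R5 ← R5 + (2/5)·R1: [0, 2/5, -16/5, -6/5, 42/5]
R6 ← R6 + (1/5)·R1: [0, 6/5, 2/5, 7/5, -24/5]
R3 ← R3 − R2: [0, 0, -4, -2, 12]
R5 ← R5 + R2: [0, 0, 0, 0, 0]
R6 ← R6 + (3)·R2: [0, 0, 10, 5, -30]
R4 ← R4 + (1/2)·R3: [0, 0, 0, 0, 0]
R6 ← R6 + (5/2)·R3: [0, 0, 0, 0, 0]
The echelon form has 3 nonzero rows, and every pivot lies in the first 4 columns, so rank(C) = rank([C|b]) = 3.
The system is consistent.
rank = 3 < 4 unknowns, so there are infinitely many solutions.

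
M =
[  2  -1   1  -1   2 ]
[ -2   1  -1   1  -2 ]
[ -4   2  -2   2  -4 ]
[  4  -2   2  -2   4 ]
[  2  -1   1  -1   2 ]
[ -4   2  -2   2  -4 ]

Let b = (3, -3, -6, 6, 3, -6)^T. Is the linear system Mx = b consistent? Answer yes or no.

yes

Row reduce the augmented matrix [M | b].
R2 ← R2 + R1: [0, 0, 0, 0, 0, 0]
R3 ← R3 + (2)·R1: [0, 0, 0, 0, 0, 0]
R4 ← R4 − (2)·R1: [0, 0, 0, 0, 0, 0]
R5 ← R5 − R1: [0, 0, 0, 0, 0, 0]
R6 ← R6 + (2)·R1: [0, 0, 0, 0, 0, 0]
The echelon form has 1 nonzero rows, and every pivot lies in the first 5 columns, so rank(M) = rank([M|b]) = 1.
The system is consistent.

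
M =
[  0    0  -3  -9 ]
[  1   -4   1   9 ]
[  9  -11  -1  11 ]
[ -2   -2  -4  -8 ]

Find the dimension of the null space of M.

Row reduce to echelon form.
Swap R1 ↔ R2
R3 ← R3 − (9)·R1: [0, 25, -10, -70]
R4 ← R4 + (2)·R1: [0, -10, -2, 10]
Swap R2 ↔ R3
R4 ← R4 + (2/5)·R2: [0, 0, -6, -18]
R4 ← R4 − (2)·R3: [0, 0, 0, 0]
3 nonzero rows, so rank(M) = 3.
M has 4 columns; by rank–nullity, nullity = 4 − 3 = 1.

1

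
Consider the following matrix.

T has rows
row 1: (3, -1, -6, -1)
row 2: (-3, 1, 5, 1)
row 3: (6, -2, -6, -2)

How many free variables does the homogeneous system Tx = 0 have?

2

Row reduce to echelon form.
R2 ← R2 + R1: [0, 0, -1, 0]
R3 ← R3 − (2)·R1: [0, 0, 6, 0]
R3 ← R3 + (6)·R2: [0, 0, 0, 0]
2 nonzero rows, so rank(T) = 2.
T has 4 columns; by rank–nullity, nullity = 4 − 2 = 2.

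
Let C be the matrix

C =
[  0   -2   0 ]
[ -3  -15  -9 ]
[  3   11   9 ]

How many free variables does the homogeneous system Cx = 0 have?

1

Row reduce to echelon form.
Swap R1 ↔ R2
R3 ← R3 + R1: [0, -4, 0]
R3 ← R3 − (2)·R2: [0, 0, 0]
2 nonzero rows, so rank(C) = 2.
C has 3 columns; by rank–nullity, nullity = 3 − 2 = 1.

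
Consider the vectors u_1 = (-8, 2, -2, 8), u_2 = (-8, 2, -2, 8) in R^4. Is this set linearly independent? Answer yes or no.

no

Form the matrix with these vectors as rows and row reduce.
R2 ← R2 − R1: [0, 0, 0, 0]
1 nonzero row, so the 2 vectors span a space of dimension 1.
Since 1 < 2, the vectors are linearly dependent.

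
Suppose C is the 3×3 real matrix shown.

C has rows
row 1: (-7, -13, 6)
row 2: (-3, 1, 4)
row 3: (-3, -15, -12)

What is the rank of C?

Row reduce to echelon form.
R2 ← R2 − (3/7)·R1: [0, 46/7, 10/7]
R3 ← R3 − (3/7)·R1: [0, -66/7, -102/7]
R3 ← R3 + (33/23)·R2: [0, 0, -288/23]
Echelon form has 3 nonzero rows, so rank(C) = 3.

3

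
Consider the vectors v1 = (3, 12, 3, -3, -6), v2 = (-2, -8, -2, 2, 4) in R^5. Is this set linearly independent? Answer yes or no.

Form the matrix with these vectors as rows and row reduce.
R2 ← R2 + (2/3)·R1: [0, 0, 0, 0, 0]
1 nonzero row, so the 2 vectors span a space of dimension 1.
Since 1 < 2, the vectors are linearly dependent.

no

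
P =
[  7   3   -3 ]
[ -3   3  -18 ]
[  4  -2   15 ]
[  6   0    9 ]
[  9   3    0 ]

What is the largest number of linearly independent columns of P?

2

Row reduce to echelon form.
R2 ← R2 + (3/7)·R1: [0, 30/7, -135/7]
R3 ← R3 − (4/7)·R1: [0, -26/7, 117/7]
R4 ← R4 − (6/7)·R1: [0, -18/7, 81/7]
R5 ← R5 − (9/7)·R1: [0, -6/7, 27/7]
R3 ← R3 + (13/15)·R2: [0, 0, 0]
R4 ← R4 + (3/5)·R2: [0, 0, 0]
R5 ← R5 + (1/5)·R2: [0, 0, 0]
Echelon form has 2 nonzero rows, so rank(P) = 2.
The rank gives the maximum number of linearly independent columns: 2.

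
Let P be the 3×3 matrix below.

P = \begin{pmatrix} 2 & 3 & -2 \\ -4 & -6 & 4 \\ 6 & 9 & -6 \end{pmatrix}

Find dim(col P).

Row reduce to echelon form.
R2 ← R2 + (2)·R1: [0, 0, 0]
R3 ← R3 − (3)·R1: [0, 0, 0]
Echelon form has 1 nonzero row, so rank(P) = 1.
The column space has dimension equal to the rank: 1.

1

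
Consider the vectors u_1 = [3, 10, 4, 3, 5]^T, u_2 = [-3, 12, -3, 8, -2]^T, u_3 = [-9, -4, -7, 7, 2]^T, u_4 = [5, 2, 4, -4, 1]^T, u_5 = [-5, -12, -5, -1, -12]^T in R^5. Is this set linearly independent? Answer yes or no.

no

Form the matrix with these vectors as rows and row reduce.
R2 ← R2 + R1: [0, 22, 1, 11, 3]
R3 ← R3 + (3)·R1: [0, 26, 5, 16, 17]
R4 ← R4 − (5/3)·R1: [0, -44/3, -8/3, -9, -22/3]
R5 ← R5 + (5/3)·R1: [0, 14/3, 5/3, 4, -11/3]
R3 ← R3 − (13/11)·R2: [0, 0, 42/11, 3, 148/11]
R4 ← R4 + (2/3)·R2: [0, 0, -2, -5/3, -16/3]
R5 ← R5 − (7/33)·R2: [0, 0, 16/11, 5/3, -142/33]
R4 ← R4 + (11/21)·R3: [0, 0, 0, -2/21, 12/7]
R5 ← R5 − (8/21)·R3: [0, 0, 0, 11/21, -66/7]
R5 ← R5 + (11/2)·R4: [0, 0, 0, 0, 0]
4 nonzero rows, so the 5 vectors span a space of dimension 4.
Since 4 < 5, the vectors are linearly dependent.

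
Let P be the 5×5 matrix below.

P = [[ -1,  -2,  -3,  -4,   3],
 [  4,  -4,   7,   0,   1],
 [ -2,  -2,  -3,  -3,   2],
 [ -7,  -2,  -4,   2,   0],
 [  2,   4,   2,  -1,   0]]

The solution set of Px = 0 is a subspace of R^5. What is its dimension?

Row reduce to echelon form.
R2 ← R2 + (4)·R1: [0, -12, -5, -16, 13]
R3 ← R3 − (2)·R1: [0, 2, 3, 5, -4]
R4 ← R4 − (7)·R1: [0, 12, 17, 30, -21]
R5 ← R5 + (2)·R1: [0, 0, -4, -9, 6]
R3 ← R3 + (1/6)·R2: [0, 0, 13/6, 7/3, -11/6]
R4 ← R4 + R2: [0, 0, 12, 14, -8]
R4 ← R4 − (72/13)·R3: [0, 0, 0, 14/13, 28/13]
R5 ← R5 + (24/13)·R3: [0, 0, 0, -61/13, 34/13]
R5 ← R5 + (61/14)·R4: [0, 0, 0, 0, 12]
5 nonzero rows, so rank(P) = 5.
P has 5 columns; by rank–nullity, nullity = 5 − 5 = 0.

0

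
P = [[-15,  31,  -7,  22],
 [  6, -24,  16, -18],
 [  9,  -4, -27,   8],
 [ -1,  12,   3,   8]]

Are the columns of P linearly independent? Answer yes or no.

yes

Row reduce P to echelon form.
R2 ← R2 + (2/5)·R1: [0, -58/5, 66/5, -46/5]
R3 ← R3 + (3/5)·R1: [0, 73/5, -156/5, 106/5]
R4 ← R4 − (1/15)·R1: [0, 149/15, 52/15, 98/15]
R3 ← R3 + (73/58)·R2: [0, 0, -423/29, 279/29]
R4 ← R4 + (149/174)·R2: [0, 0, 1285/87, -39/29]
R4 ← R4 + (1285/1269)·R3: [0, 0, 0, 1184/141]
4 pivots among 4 columns.
Every column is a pivot column, so the columns are linearly independent.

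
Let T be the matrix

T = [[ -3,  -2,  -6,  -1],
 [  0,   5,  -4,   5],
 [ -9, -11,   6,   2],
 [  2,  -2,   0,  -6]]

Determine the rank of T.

3

Row reduce to echelon form.
R3 ← R3 − (3)·R1: [0, -5, 24, 5]
R4 ← R4 + (2/3)·R1: [0, -10/3, -4, -20/3]
R3 ← R3 + R2: [0, 0, 20, 10]
R4 ← R4 + (2/3)·R2: [0, 0, -20/3, -10/3]
R4 ← R4 + (1/3)·R3: [0, 0, 0, 0]
Echelon form has 3 nonzero rows, so rank(T) = 3.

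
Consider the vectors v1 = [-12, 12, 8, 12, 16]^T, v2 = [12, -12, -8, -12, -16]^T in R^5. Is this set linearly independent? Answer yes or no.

no

Form the matrix with these vectors as rows and row reduce.
R2 ← R2 + R1: [0, 0, 0, 0, 0]
1 nonzero row, so the 2 vectors span a space of dimension 1.
Since 1 < 2, the vectors are linearly dependent.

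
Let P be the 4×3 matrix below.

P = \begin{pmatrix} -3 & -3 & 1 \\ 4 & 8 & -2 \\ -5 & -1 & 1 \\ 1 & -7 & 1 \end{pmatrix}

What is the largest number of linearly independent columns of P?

Row reduce to echelon form.
R2 ← R2 + (4/3)·R1: [0, 4, -2/3]
R3 ← R3 − (5/3)·R1: [0, 4, -2/3]
R4 ← R4 + (1/3)·R1: [0, -8, 4/3]
R3 ← R3 − R2: [0, 0, 0]
R4 ← R4 + (2)·R2: [0, 0, 0]
Echelon form has 2 nonzero rows, so rank(P) = 2.
The rank gives the maximum number of linearly independent columns: 2.

2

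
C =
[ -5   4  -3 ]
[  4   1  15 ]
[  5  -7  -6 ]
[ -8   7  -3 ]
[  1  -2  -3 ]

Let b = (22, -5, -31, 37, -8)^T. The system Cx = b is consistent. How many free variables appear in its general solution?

1

Row reduce the augmented matrix [C | b].
R2 ← R2 + (4/5)·R1: [0, 21/5, 63/5, 63/5]
R3 ← R3 + R1: [0, -3, -9, -9]
R4 ← R4 − (8/5)·R1: [0, 3/5, 9/5, 9/5]
R5 ← R5 + (1/5)·R1: [0, -6/5, -18/5, -18/5]
R3 ← R3 + (5/7)·R2: [0, 0, 0, 0]
R4 ← R4 − (1/7)·R2: [0, 0, 0, 0]
R5 ← R5 + (2/7)·R2: [0, 0, 0, 0]
The echelon form has 2 nonzero rows, and every pivot lies in the first 3 columns, so rank(C) = rank([C|b]) = 2.
The system is consistent.
Free variables = (unknowns) − (rank) = 3 − 2 = 1.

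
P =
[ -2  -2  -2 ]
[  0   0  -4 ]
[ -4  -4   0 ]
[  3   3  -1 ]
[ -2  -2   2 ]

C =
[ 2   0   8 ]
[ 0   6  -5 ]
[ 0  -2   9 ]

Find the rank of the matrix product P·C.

2

First compute PC:
[[ -4,  -8, -24],
 [  0,   8, -36],
 [ -8, -24, -12],
 [  6,  20,   0],
 [ -4, -16,  12]]
Now row reduce the product.
R3 ← R3 − (2)·R1: [0, -8, 36]
R4 ← R4 + (3/2)·R1: [0, 8, -36]
R5 ← R5 − R1: [0, -8, 36]
R3 ← R3 + R2: [0, 0, 0]
R4 ← R4 − R2: [0, 0, 0]
R5 ← R5 + R2: [0, 0, 0]
2 nonzero rows, so rank(PC) = 2.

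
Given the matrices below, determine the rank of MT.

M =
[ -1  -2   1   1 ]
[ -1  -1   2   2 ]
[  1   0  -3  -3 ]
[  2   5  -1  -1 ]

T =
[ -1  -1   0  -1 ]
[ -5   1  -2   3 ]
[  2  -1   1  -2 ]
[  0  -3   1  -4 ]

2

First compute MT:
[[ 13,  -5,   6, -11],
 [ 10,  -8,   6, -14],
 [ -7,  11,  -6,  17],
 [-29,   7, -12,  19]]
Now row reduce the product.
R2 ← R2 − (10/13)·R1: [0, -54/13, 18/13, -72/13]
R3 ← R3 + (7/13)·R1: [0, 108/13, -36/13, 144/13]
R4 ← R4 + (29/13)·R1: [0, -54/13, 18/13, -72/13]
R3 ← R3 + (2)·R2: [0, 0, 0, 0]
R4 ← R4 − R2: [0, 0, 0, 0]
2 nonzero rows, so rank(MT) = 2.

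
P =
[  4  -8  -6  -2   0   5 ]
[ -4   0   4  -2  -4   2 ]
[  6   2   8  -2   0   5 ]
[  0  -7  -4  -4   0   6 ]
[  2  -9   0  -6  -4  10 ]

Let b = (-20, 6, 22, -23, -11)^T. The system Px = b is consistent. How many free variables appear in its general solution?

1

Row reduce the augmented matrix [P | b].
R2 ← R2 + R1: [0, -8, -2, -4, -4, 7, -14]
R3 ← R3 − (3/2)·R1: [0, 14, 17, 1, 0, -5/2, 52]
R5 ← R5 − (1/2)·R1: [0, -5, 3, -5, -4, 15/2, -1]
R3 ← R3 + (7/4)·R2: [0, 0, 27/2, -6, -7, 39/4, 55/2]
R4 ← R4 − (7/8)·R2: [0, 0, -9/4, -1/2, 7/2, -1/8, -43/4]
R5 ← R5 − (5/8)·R2: [0, 0, 17/4, -5/2, -3/2, 25/8, 31/4]
R4 ← R4 + (1/6)·R3: [0, 0, 0, -3/2, 7/3, 3/2, -37/6]
R5 ← R5 − (17/54)·R3: [0, 0, 0, -11/18, 19/27, 1/18, -49/54]
R5 ← R5 − (11/27)·R4: [0, 0, 0, 0, -20/81, -5/9, 130/81]
The echelon form has 5 nonzero rows, and every pivot lies in the first 6 columns, so rank(P) = rank([P|b]) = 5.
The system is consistent.
Free variables = (unknowns) − (rank) = 6 − 5 = 1.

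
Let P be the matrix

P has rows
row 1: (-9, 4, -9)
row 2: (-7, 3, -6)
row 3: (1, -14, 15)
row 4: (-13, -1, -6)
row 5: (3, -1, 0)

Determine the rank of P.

Row reduce to echelon form.
R2 ← R2 − (7/9)·R1: [0, -1/9, 1]
R3 ← R3 + (1/9)·R1: [0, -122/9, 14]
R4 ← R4 − (13/9)·R1: [0, -61/9, 7]
R5 ← R5 + (1/3)·R1: [0, 1/3, -3]
R3 ← R3 − (122)·R2: [0, 0, -108]
R4 ← R4 − (61)·R2: [0, 0, -54]
R5 ← R5 + (3)·R2: [0, 0, 0]
R4 ← R4 − (1/2)·R3: [0, 0, 0]
Echelon form has 3 nonzero rows, so rank(P) = 3.

3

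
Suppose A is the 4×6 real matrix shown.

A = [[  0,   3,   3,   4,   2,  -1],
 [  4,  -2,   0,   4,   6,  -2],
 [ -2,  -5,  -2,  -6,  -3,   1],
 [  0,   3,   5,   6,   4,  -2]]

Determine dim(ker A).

Row reduce to echelon form.
Swap R1 ↔ R2
R3 ← R3 + (1/2)·R1: [0, -6, -2, -4, 0, 0]
R3 ← R3 + (2)·R2: [0, 0, 4, 4, 4, -2]
R4 ← R4 − R2: [0, 0, 2, 2, 2, -1]
R4 ← R4 − (1/2)·R3: [0, 0, 0, 0, 0, 0]
3 nonzero rows, so rank(A) = 3.
A has 6 columns; by rank–nullity, nullity = 6 − 3 = 3.

3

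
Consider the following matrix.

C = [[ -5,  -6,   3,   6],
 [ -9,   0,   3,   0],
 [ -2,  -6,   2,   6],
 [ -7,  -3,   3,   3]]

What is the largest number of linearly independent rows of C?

2

Row reduce to echelon form.
R2 ← R2 − (9/5)·R1: [0, 54/5, -12/5, -54/5]
R3 ← R3 − (2/5)·R1: [0, -18/5, 4/5, 18/5]
R4 ← R4 − (7/5)·R1: [0, 27/5, -6/5, -27/5]
R3 ← R3 + (1/3)·R2: [0, 0, 0, 0]
R4 ← R4 − (1/2)·R2: [0, 0, 0, 0]
Echelon form has 2 nonzero rows, so rank(C) = 2.
The rank gives the maximum number of linearly independent rows: 2.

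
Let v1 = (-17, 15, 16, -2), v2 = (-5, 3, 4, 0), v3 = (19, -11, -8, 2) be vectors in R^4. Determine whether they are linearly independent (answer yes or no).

yes

Form the matrix with these vectors as rows and row reduce.
R2 ← R2 − (5/17)·R1: [0, -24/17, -12/17, 10/17]
R3 ← R3 + (19/17)·R1: [0, 98/17, 168/17, -4/17]
R3 ← R3 + (49/12)·R2: [0, 0, 7, 13/6]
3 nonzero rows, so the 3 vectors span a space of dimension 3.
Since 3 = 3, the vectors are linearly independent.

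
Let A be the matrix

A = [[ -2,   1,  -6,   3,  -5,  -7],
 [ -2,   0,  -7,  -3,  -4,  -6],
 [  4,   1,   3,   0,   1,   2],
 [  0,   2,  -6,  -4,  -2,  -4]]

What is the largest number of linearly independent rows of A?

Row reduce to echelon form.
R2 ← R2 − R1: [0, -1, -1, -6, 1, 1]
R3 ← R3 + (2)·R1: [0, 3, -9, 6, -9, -12]
R3 ← R3 + (3)·R2: [0, 0, -12, -12, -6, -9]
R4 ← R4 + (2)·R2: [0, 0, -8, -16, 0, -2]
R4 ← R4 − (2/3)·R3: [0, 0, 0, -8, 4, 4]
Echelon form has 4 nonzero rows, so rank(A) = 4.
The rank gives the maximum number of linearly independent rows: 4.

4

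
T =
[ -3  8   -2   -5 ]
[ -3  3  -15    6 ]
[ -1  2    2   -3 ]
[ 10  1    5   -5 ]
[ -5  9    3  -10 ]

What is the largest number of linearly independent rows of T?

4

Row reduce to echelon form.
R2 ← R2 − R1: [0, -5, -13, 11]
R3 ← R3 − (1/3)·R1: [0, -2/3, 8/3, -4/3]
R4 ← R4 + (10/3)·R1: [0, 83/3, -5/3, -65/3]
R5 ← R5 − (5/3)·R1: [0, -13/3, 19/3, -5/3]
R3 ← R3 − (2/15)·R2: [0, 0, 22/5, -14/5]
R4 ← R4 + (83/15)·R2: [0, 0, -368/5, 196/5]
R5 ← R5 − (13/15)·R2: [0, 0, 88/5, -56/5]
R4 ← R4 + (184/11)·R3: [0, 0, 0, -84/11]
R5 ← R5 − (4)·R3: [0, 0, 0, 0]
Echelon form has 4 nonzero rows, so rank(T) = 4.
The rank gives the maximum number of linearly independent rows: 4.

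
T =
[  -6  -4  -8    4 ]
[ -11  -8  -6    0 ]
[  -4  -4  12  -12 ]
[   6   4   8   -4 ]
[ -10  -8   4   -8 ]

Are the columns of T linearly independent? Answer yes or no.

Row reduce T to echelon form.
R2 ← R2 − (11/6)·R1: [0, -2/3, 26/3, -22/3]
R3 ← R3 − (2/3)·R1: [0, -4/3, 52/3, -44/3]
R4 ← R4 + R1: [0, 0, 0, 0]
R5 ← R5 − (5/3)·R1: [0, -4/3, 52/3, -44/3]
R3 ← R3 − (2)·R2: [0, 0, 0, 0]
R5 ← R5 − (2)·R2: [0, 0, 0, 0]
2 pivots among 4 columns.
Only 2 < 4 pivot columns, so the columns are linearly dependent.

no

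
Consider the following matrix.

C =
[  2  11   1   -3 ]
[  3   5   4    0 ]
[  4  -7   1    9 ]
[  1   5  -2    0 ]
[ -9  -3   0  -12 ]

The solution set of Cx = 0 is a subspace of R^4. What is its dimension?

Row reduce to echelon form.
R2 ← R2 − (3/2)·R1: [0, -23/2, 5/2, 9/2]
R3 ← R3 − (2)·R1: [0, -29, -1, 15]
R4 ← R4 − (1/2)·R1: [0, -1/2, -5/2, 3/2]
R5 ← R5 + (9/2)·R1: [0, 93/2, 9/2, -51/2]
R3 ← R3 − (58/23)·R2: [0, 0, -168/23, 84/23]
R4 ← R4 − (1/23)·R2: [0, 0, -60/23, 30/23]
R5 ← R5 + (93/23)·R2: [0, 0, 336/23, -168/23]
R4 ← R4 − (5/14)·R3: [0, 0, 0, 0]
R5 ← R5 + (2)·R3: [0, 0, 0, 0]
3 nonzero rows, so rank(C) = 3.
C has 4 columns; by rank–nullity, nullity = 4 − 3 = 1.

1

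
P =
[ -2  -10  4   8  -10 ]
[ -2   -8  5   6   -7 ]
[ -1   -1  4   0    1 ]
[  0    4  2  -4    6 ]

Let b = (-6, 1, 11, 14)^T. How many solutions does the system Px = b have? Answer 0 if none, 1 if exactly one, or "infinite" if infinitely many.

infinite

Row reduce the augmented matrix [P | b].
R2 ← R2 − R1: [0, 2, 1, -2, 3, 7]
R3 ← R3 − (1/2)·R1: [0, 4, 2, -4, 6, 14]
R3 ← R3 − (2)·R2: [0, 0, 0, 0, 0, 0]
R4 ← R4 − (2)·R2: [0, 0, 0, 0, 0, 0]
The echelon form has 2 nonzero rows, and every pivot lies in the first 5 columns, so rank(P) = rank([P|b]) = 2.
The system is consistent.
rank = 2 < 5 unknowns, so there are infinitely many solutions.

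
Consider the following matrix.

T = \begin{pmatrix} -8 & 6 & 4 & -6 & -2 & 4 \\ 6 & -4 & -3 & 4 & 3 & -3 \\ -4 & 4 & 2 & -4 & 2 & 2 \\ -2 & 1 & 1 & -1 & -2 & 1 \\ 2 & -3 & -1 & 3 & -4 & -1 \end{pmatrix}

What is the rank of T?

2

Row reduce to echelon form.
R2 ← R2 + (3/4)·R1: [0, 1/2, 0, -1/2, 3/2, 0]
R3 ← R3 − (1/2)·R1: [0, 1, 0, -1, 3, 0]
R4 ← R4 − (1/4)·R1: [0, -1/2, 0, 1/2, -3/2, 0]
R5 ← R5 + (1/4)·R1: [0, -3/2, 0, 3/2, -9/2, 0]
R3 ← R3 − (2)·R2: [0, 0, 0, 0, 0, 0]
R4 ← R4 + R2: [0, 0, 0, 0, 0, 0]
R5 ← R5 + (3)·R2: [0, 0, 0, 0, 0, 0]
Echelon form has 2 nonzero rows, so rank(T) = 2.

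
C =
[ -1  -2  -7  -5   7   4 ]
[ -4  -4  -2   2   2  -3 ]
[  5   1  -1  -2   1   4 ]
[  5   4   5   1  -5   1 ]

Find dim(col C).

Row reduce to echelon form.
R2 ← R2 − (4)·R1: [0, 4, 26, 22, -26, -19]
R3 ← R3 + (5)·R1: [0, -9, -36, -27, 36, 24]
R4 ← R4 + (5)·R1: [0, -6, -30, -24, 30, 21]
R3 ← R3 + (9/4)·R2: [0, 0, 45/2, 45/2, -45/2, -75/4]
R4 ← R4 + (3/2)·R2: [0, 0, 9, 9, -9, -15/2]
R4 ← R4 − (2/5)·R3: [0, 0, 0, 0, 0, 0]
Echelon form has 3 nonzero rows, so rank(C) = 3.
The column space has dimension equal to the rank: 3.

3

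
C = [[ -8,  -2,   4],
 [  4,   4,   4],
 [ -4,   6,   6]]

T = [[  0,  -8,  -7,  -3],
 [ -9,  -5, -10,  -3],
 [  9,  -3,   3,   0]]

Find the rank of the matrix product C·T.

First compute CT:
[[ 54,  62,  88,  30],
 [  0, -64, -56, -24],
 [  0, -16, -14,  -6]]
Now row reduce the product.
R3 ← R3 − (1/4)·R2: [0, 0, 0, 0]
2 nonzero rows, so rank(CT) = 2.

2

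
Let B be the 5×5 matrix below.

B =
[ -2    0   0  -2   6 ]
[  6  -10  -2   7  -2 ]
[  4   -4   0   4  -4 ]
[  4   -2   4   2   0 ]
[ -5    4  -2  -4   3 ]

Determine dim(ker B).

Row reduce to echelon form.
R2 ← R2 + (3)·R1: [0, -10, -2, 1, 16]
R3 ← R3 + (2)·R1: [0, -4, 0, 0, 8]
R4 ← R4 + (2)·R1: [0, -2, 4, -2, 12]
R5 ← R5 − (5/2)·R1: [0, 4, -2, 1, -12]
R3 ← R3 − (2/5)·R2: [0, 0, 4/5, -2/5, 8/5]
R4 ← R4 − (1/5)·R2: [0, 0, 22/5, -11/5, 44/5]
R5 ← R5 + (2/5)·R2: [0, 0, -14/5, 7/5, -28/5]
R4 ← R4 − (11/2)·R3: [0, 0, 0, 0, 0]
R5 ← R5 + (7/2)·R3: [0, 0, 0, 0, 0]
3 nonzero rows, so rank(B) = 3.
B has 5 columns; by rank–nullity, nullity = 5 − 3 = 2.

2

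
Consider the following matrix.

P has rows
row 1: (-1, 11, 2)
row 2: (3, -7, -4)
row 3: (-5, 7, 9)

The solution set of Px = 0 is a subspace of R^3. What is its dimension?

0

Row reduce to echelon form.
R2 ← R2 + (3)·R1: [0, 26, 2]
R3 ← R3 − (5)·R1: [0, -48, -1]
R3 ← R3 + (24/13)·R2: [0, 0, 35/13]
3 nonzero rows, so rank(P) = 3.
P has 3 columns; by rank–nullity, nullity = 3 − 3 = 0.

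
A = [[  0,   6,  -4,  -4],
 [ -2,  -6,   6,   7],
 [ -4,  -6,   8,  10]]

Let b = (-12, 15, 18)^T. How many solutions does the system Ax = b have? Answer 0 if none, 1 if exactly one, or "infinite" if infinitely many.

infinite

Row reduce the augmented matrix [A | b].
Swap R1 ↔ R2
R3 ← R3 − (2)·R1: [0, 6, -4, -4, -12]
R3 ← R3 − R2: [0, 0, 0, 0, 0]
The echelon form has 2 nonzero rows, and every pivot lies in the first 4 columns, so rank(A) = rank([A|b]) = 2.
The system is consistent.
rank = 2 < 4 unknowns, so there are infinitely many solutions.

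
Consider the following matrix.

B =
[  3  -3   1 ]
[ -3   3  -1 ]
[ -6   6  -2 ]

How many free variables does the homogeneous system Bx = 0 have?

2

Row reduce to echelon form.
R2 ← R2 + R1: [0, 0, 0]
R3 ← R3 + (2)·R1: [0, 0, 0]
1 nonzero row, so rank(B) = 1.
B has 3 columns; by rank–nullity, nullity = 3 − 1 = 2.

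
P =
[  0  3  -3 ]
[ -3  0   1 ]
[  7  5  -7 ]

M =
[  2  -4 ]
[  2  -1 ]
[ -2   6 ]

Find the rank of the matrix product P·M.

2

First compute PM:
[[ 12, -21],
 [ -8,  18],
 [ 38, -75]]
Now row reduce the product.
R2 ← R2 + (2/3)·R1: [0, 4]
R3 ← R3 − (19/6)·R1: [0, -17/2]
R3 ← R3 + (17/8)·R2: [0, 0]
2 nonzero rows, so rank(PM) = 2.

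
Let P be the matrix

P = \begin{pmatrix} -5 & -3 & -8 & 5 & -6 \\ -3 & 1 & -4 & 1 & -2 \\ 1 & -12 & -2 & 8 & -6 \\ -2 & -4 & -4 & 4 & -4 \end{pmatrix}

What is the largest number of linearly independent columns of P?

Row reduce to echelon form.
R2 ← R2 − (3/5)·R1: [0, 14/5, 4/5, -2, 8/5]
R3 ← R3 + (1/5)·R1: [0, -63/5, -18/5, 9, -36/5]
R4 ← R4 − (2/5)·R1: [0, -14/5, -4/5, 2, -8/5]
R3 ← R3 + (9/2)·R2: [0, 0, 0, 0, 0]
R4 ← R4 + R2: [0, 0, 0, 0, 0]
Echelon form has 2 nonzero rows, so rank(P) = 2.
The rank gives the maximum number of linearly independent columns: 2.

2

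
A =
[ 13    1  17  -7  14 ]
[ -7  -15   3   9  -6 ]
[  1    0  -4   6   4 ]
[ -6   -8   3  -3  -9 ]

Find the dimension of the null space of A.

1

Row reduce to echelon form.
R2 ← R2 + (7/13)·R1: [0, -188/13, 158/13, 68/13, 20/13]
R3 ← R3 − (1/13)·R1: [0, -1/13, -69/13, 85/13, 38/13]
R4 ← R4 + (6/13)·R1: [0, -98/13, 141/13, -81/13, -33/13]
R3 ← R3 − (1/188)·R2: [0, 0, -505/94, 306/47, 137/47]
R4 ← R4 − (49/94)·R2: [0, 0, 212/47, -421/47, -157/47]
R4 ← R4 + (424/505)·R3: [0, 0, 0, -1763/505, -451/505]
4 nonzero rows, so rank(A) = 4.
A has 5 columns; by rank–nullity, nullity = 5 − 4 = 1.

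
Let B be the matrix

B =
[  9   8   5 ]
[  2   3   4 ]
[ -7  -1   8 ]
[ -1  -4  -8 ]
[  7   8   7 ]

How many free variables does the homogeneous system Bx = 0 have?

0

Row reduce to echelon form.
R2 ← R2 − (2/9)·R1: [0, 11/9, 26/9]
R3 ← R3 + (7/9)·R1: [0, 47/9, 107/9]
R4 ← R4 + (1/9)·R1: [0, -28/9, -67/9]
R5 ← R5 − (7/9)·R1: [0, 16/9, 28/9]
R3 ← R3 − (47/11)·R2: [0, 0, -5/11]
R4 ← R4 + (28/11)·R2: [0, 0, -1/11]
R5 ← R5 − (16/11)·R2: [0, 0, -12/11]
R4 ← R4 − (1/5)·R3: [0, 0, 0]
R5 ← R5 − (12/5)·R3: [0, 0, 0]
3 nonzero rows, so rank(B) = 3.
B has 3 columns; by rank–nullity, nullity = 3 − 3 = 0.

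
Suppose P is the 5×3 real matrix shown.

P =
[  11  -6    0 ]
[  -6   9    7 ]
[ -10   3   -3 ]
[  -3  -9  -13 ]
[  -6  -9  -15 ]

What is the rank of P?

2

Row reduce to echelon form.
R2 ← R2 + (6/11)·R1: [0, 63/11, 7]
R3 ← R3 + (10/11)·R1: [0, -27/11, -3]
R4 ← R4 + (3/11)·R1: [0, -117/11, -13]
R5 ← R5 + (6/11)·R1: [0, -135/11, -15]
R3 ← R3 + (3/7)·R2: [0, 0, 0]
R4 ← R4 + (13/7)·R2: [0, 0, 0]
R5 ← R5 + (15/7)·R2: [0, 0, 0]
Echelon form has 2 nonzero rows, so rank(P) = 2.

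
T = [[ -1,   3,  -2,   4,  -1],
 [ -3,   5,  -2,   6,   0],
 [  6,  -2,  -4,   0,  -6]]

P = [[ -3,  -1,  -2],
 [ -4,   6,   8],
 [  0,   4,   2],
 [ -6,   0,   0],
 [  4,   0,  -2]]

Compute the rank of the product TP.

2

First compute TP:
[[-37,  11,  24],
 [-47,  25,  42],
 [-34, -34, -24]]
Now row reduce the product.
R2 ← R2 − (47/37)·R1: [0, 408/37, 426/37]
R3 ← R3 − (34/37)·R1: [0, -1632/37, -1704/37]
R3 ← R3 + (4)·R2: [0, 0, 0]
2 nonzero rows, so rank(TP) = 2.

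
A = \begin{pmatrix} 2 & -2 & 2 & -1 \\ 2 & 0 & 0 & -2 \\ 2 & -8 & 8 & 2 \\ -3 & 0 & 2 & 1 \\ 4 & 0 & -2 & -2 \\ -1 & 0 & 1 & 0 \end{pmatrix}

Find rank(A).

3

Row reduce to echelon form.
R2 ← R2 − R1: [0, 2, -2, -1]
R3 ← R3 − R1: [0, -6, 6, 3]
R4 ← R4 + (3/2)·R1: [0, -3, 5, -1/2]
R5 ← R5 − (2)·R1: [0, 4, -6, 0]
R6 ← R6 + (1/2)·R1: [0, -1, 2, -1/2]
R3 ← R3 + (3)·R2: [0, 0, 0, 0]
R4 ← R4 + (3/2)·R2: [0, 0, 2, -2]
R5 ← R5 − (2)·R2: [0, 0, -2, 2]
R6 ← R6 + (1/2)·R2: [0, 0, 1, -1]
Swap R3 ↔ R4
R5 ← R5 + R3: [0, 0, 0, 0]
R6 ← R6 − (1/2)·R3: [0, 0, 0, 0]
Echelon form has 3 nonzero rows, so rank(A) = 3.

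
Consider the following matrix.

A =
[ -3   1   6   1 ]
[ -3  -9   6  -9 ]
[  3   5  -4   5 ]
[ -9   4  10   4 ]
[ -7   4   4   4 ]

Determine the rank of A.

Row reduce to echelon form.
R2 ← R2 − R1: [0, -10, 0, -10]
R3 ← R3 + R1: [0, 6, 2, 6]
R4 ← R4 − (3)·R1: [0, 1, -8, 1]
R5 ← R5 − (7/3)·R1: [0, 5/3, -10, 5/3]
R3 ← R3 + (3/5)·R2: [0, 0, 2, 0]
R4 ← R4 + (1/10)·R2: [0, 0, -8, 0]
R5 ← R5 + (1/6)·R2: [0, 0, -10, 0]
R4 ← R4 + (4)·R3: [0, 0, 0, 0]
R5 ← R5 + (5)·R3: [0, 0, 0, 0]
Echelon form has 3 nonzero rows, so rank(A) = 3.

3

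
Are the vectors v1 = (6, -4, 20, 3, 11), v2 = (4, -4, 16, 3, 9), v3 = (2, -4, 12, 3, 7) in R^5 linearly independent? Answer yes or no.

no

Form the matrix with these vectors as rows and row reduce.
R2 ← R2 − (2/3)·R1: [0, -4/3, 8/3, 1, 5/3]
R3 ← R3 − (1/3)·R1: [0, -8/3, 16/3, 2, 10/3]
R3 ← R3 − (2)·R2: [0, 0, 0, 0, 0]
2 nonzero rows, so the 3 vectors span a space of dimension 2.
Since 2 < 3, the vectors are linearly dependent.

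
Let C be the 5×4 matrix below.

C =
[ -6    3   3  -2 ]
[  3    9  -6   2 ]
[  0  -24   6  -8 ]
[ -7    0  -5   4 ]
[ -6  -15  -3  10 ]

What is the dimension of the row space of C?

4

Row reduce to echelon form.
R2 ← R2 + (1/2)·R1: [0, 21/2, -9/2, 1]
R4 ← R4 − (7/6)·R1: [0, -7/2, -17/2, 19/3]
R5 ← R5 − R1: [0, -18, -6, 12]
R3 ← R3 + (16/7)·R2: [0, 0, -30/7, -40/7]
R4 ← R4 + (1/3)·R2: [0, 0, -10, 20/3]
R5 ← R5 + (12/7)·R2: [0, 0, -96/7, 96/7]
R4 ← R4 − (7/3)·R3: [0, 0, 0, 20]
R5 ← R5 − (16/5)·R3: [0, 0, 0, 32]
R5 ← R5 − (8/5)·R4: [0, 0, 0, 0]
Echelon form has 4 nonzero rows, so rank(C) = 4.
The row space has dimension equal to the rank: 4.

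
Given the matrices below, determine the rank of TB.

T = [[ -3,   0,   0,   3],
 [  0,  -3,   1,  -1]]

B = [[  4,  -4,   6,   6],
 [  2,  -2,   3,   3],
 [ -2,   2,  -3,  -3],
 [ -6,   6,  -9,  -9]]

First compute TB:
[[-30,  30, -45, -45],
 [ -2,   2,  -3,  -3]]
Now row reduce the product.
R2 ← R2 − (1/15)·R1: [0, 0, 0, 0]
1 nonzero row, so rank(TB) = 1.

1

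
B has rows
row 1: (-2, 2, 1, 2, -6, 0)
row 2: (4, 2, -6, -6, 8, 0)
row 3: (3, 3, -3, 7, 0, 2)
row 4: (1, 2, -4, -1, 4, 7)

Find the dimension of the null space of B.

Row reduce to echelon form.
R2 ← R2 + (2)·R1: [0, 6, -4, -2, -4, 0]
R3 ← R3 + (3/2)·R1: [0, 6, -3/2, 10, -9, 2]
R4 ← R4 + (1/2)·R1: [0, 3, -7/2, 0, 1, 7]
R3 ← R3 − R2: [0, 0, 5/2, 12, -5, 2]
R4 ← R4 − (1/2)·R2: [0, 0, -3/2, 1, 3, 7]
R4 ← R4 + (3/5)·R3: [0, 0, 0, 41/5, 0, 41/5]
4 nonzero rows, so rank(B) = 4.
B has 6 columns; by rank–nullity, nullity = 6 − 4 = 2.

2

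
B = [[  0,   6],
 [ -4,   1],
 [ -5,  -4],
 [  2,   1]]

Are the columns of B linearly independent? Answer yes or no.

Row reduce B to echelon form.
Swap R1 ↔ R2
R3 ← R3 − (5/4)·R1: [0, -21/4]
R4 ← R4 + (1/2)·R1: [0, 3/2]
R3 ← R3 + (7/8)·R2: [0, 0]
R4 ← R4 − (1/4)·R2: [0, 0]
2 pivots among 2 columns.
Every column is a pivot column, so the columns are linearly independent.

yes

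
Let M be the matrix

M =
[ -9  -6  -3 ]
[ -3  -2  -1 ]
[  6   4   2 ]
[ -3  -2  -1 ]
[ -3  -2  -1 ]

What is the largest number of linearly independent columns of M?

1

Row reduce to echelon form.
R2 ← R2 − (1/3)·R1: [0, 0, 0]
R3 ← R3 + (2/3)·R1: [0, 0, 0]
R4 ← R4 − (1/3)·R1: [0, 0, 0]
R5 ← R5 − (1/3)·R1: [0, 0, 0]
Echelon form has 1 nonzero row, so rank(M) = 1.
The rank gives the maximum number of linearly independent columns: 1.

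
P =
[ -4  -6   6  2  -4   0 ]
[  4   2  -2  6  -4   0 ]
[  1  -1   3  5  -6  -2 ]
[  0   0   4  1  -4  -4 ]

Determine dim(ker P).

3

Row reduce to echelon form.
R2 ← R2 + R1: [0, -4, 4, 8, -8, 0]
R3 ← R3 + (1/4)·R1: [0, -5/2, 9/2, 11/2, -7, -2]
R3 ← R3 − (5/8)·R2: [0, 0, 2, 1/2, -2, -2]
R4 ← R4 − (2)·R3: [0, 0, 0, 0, 0, 0]
3 nonzero rows, so rank(P) = 3.
P has 6 columns; by rank–nullity, nullity = 6 − 3 = 3.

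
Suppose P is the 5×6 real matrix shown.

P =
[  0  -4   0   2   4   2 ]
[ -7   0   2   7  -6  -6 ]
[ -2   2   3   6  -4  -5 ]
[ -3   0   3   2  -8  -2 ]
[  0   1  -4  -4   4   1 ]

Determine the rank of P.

Row reduce to echelon form.
Swap R1 ↔ R2
R3 ← R3 − (2/7)·R1: [0, 2, 17/7, 4, -16/7, -23/7]
R4 ← R4 − (3/7)·R1: [0, 0, 15/7, -1, -38/7, 4/7]
R3 ← R3 + (1/2)·R2: [0, 0, 17/7, 5, -2/7, -16/7]
R5 ← R5 + (1/4)·R2: [0, 0, -4, -7/2, 5, 3/2]
R4 ← R4 − (15/17)·R3: [0, 0, 0, -92/17, -88/17, 44/17]
R5 ← R5 + (28/17)·R3: [0, 0, 0, 161/34, 77/17, -77/34]
R5 ← R5 + (7/8)·R4: [0, 0, 0, 0, 0, 0]
Echelon form has 4 nonzero rows, so rank(P) = 4.

4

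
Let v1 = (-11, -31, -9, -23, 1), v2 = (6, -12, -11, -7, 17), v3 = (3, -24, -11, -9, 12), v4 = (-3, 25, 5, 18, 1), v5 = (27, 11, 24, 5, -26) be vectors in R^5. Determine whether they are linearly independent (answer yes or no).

Form the matrix with these vectors as rows and row reduce.
R2 ← R2 + (6/11)·R1: [0, -318/11, -175/11, -215/11, 193/11]
R3 ← R3 + (3/11)·R1: [0, -357/11, -148/11, -168/11, 135/11]
R4 ← R4 − (3/11)·R1: [0, 368/11, 82/11, 267/11, 8/11]
R5 ← R5 + (27/11)·R1: [0, -716/11, 21/11, -566/11, -259/11]
R3 ← R3 − (119/106)·R2: [0, 0, 467/106, 707/106, -787/106]
R4 ← R4 + (184/159)·R2: [0, 0, -1742/159, 263/159, 3344/159]
R5 ← R5 − (358/159)·R2: [0, 0, 5999/159, -1184/159, -10025/159]
R4 ← R4 + (3484/1401)·R3: [0, 0, 0, 25555/1401, 3598/1401]
R5 ← R5 − (11998/1401)·R3: [0, 0, 0, -90457/1401, 746/1401]
R5 ← R5 + (90457/25555)·R4: [0, 0, 0, 0, 245916/25555]
5 nonzero rows, so the 5 vectors span a space of dimension 5.
Since 5 = 5, the vectors are linearly independent.

yes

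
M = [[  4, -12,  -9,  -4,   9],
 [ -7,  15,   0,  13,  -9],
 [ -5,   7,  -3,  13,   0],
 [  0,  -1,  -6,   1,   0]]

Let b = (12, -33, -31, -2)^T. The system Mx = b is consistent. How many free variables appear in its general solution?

Row reduce the augmented matrix [M | b].
R2 ← R2 + (7/4)·R1: [0, -6, -63/4, 6, 27/4, -12]
R3 ← R3 + (5/4)·R1: [0, -8, -57/4, 8, 45/4, -16]
R3 ← R3 − (4/3)·R2: [0, 0, 27/4, 0, 9/4, 0]
R4 ← R4 − (1/6)·R2: [0, 0, -27/8, 0, -9/8, 0]
R4 ← R4 + (1/2)·R3: [0, 0, 0, 0, 0, 0]
The echelon form has 3 nonzero rows, and every pivot lies in the first 5 columns, so rank(M) = rank([M|b]) = 3.
The system is consistent.
Free variables = (unknowns) − (rank) = 5 − 3 = 2.

2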